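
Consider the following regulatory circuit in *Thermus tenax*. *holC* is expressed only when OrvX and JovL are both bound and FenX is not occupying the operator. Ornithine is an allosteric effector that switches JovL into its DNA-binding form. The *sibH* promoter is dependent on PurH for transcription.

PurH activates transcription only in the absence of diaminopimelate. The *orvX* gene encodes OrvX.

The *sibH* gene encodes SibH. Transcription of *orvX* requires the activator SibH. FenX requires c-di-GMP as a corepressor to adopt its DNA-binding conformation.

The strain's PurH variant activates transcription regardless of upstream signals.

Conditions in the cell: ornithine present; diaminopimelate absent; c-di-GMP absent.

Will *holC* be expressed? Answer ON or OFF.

PurH is constitutively active in this strain.
No repressor is bound and PurH is active, so *sibH* is transcribed.
So SibH is produced and active.
No repressor is bound and SibH is active, so *orvX* is transcribed.
So OrvX is produced and active.
c-di-GMP is absent, so FenX is inactive.
Ornithine is present, so JovL is active.
No repressor is bound and OrvX and JovL are active, so *holC* is transcribed.

ON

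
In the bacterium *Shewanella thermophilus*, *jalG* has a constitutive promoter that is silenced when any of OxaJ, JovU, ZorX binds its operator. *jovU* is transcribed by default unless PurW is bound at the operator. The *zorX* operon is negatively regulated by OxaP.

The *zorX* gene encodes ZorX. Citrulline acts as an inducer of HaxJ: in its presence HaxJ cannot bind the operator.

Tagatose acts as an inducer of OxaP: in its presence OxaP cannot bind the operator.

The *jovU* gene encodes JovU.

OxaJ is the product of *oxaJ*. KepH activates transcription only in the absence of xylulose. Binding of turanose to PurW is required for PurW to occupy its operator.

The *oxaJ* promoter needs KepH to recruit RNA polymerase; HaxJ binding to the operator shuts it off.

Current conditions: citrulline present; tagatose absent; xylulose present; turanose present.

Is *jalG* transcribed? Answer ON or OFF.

ON

Citrulline is present, so HaxJ is inactive.
Xylulose is present, so KepH is inactive.
Required activator KepH is absent, so *oxaJ* is not transcribed.
So OxaJ is not produced.
Turanose is present, so PurW is active.
With repressor PurW bound, *jovU* is not transcribed.
So JovU is not produced.
Tagatose is absent, so OxaP is active.
With repressor OxaP bound, *zorX* is not transcribed.
So ZorX is not produced.
With no repressor bound, *jalG* is transcribed.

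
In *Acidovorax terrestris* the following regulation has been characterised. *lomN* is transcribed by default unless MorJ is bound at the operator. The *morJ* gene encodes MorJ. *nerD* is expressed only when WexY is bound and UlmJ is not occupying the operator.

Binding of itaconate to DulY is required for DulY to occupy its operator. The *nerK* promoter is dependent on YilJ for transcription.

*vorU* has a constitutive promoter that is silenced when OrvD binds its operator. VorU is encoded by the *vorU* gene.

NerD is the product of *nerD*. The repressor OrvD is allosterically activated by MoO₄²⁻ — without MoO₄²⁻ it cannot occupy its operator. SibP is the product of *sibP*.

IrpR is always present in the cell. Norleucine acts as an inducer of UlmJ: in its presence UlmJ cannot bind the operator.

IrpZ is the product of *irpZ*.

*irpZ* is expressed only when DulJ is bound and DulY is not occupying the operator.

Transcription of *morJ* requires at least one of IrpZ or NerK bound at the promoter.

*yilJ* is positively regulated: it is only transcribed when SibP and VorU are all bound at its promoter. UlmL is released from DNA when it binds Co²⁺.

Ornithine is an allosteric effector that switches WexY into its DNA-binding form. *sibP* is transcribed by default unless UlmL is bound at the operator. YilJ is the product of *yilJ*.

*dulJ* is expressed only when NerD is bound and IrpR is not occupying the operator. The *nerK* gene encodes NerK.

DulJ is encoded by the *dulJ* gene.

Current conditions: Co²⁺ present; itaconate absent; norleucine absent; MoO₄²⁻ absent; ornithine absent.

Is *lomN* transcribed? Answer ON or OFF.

OFF

Ornithine is absent, so WexY is inactive.
Norleucine is absent, so UlmJ is active.
With repressor UlmJ bound, *nerD* is not transcribed.
So NerD is not produced.
IrpR is produced constitutively and is active.
With repressor IrpR bound, *dulJ* is not transcribed.
So DulJ is not produced.
Itaconate is absent, so DulY is inactive.
Required activator DulJ is absent, so *irpZ* is not transcribed.
So IrpZ is not produced.
Co²⁺ is present, so UlmL is inactive.
With no repressor bound, *sibP* is transcribed.
So SibP is produced and active.
MoO₄²⁻ is absent, so OrvD is inactive.
With no repressor bound, *vorU* is transcribed.
So VorU is produced and active.
No repressor is bound and SibP and VorU are active, so *yilJ* is transcribed.
So YilJ is produced and active.
No repressor is bound and YilJ is active, so *nerK* is transcribed.
So NerK is produced and active.
Activator NerK is present, so *morJ* is transcribed.
So MorJ is produced and active.
With repressor MorJ bound, *lomN* is not transcribed.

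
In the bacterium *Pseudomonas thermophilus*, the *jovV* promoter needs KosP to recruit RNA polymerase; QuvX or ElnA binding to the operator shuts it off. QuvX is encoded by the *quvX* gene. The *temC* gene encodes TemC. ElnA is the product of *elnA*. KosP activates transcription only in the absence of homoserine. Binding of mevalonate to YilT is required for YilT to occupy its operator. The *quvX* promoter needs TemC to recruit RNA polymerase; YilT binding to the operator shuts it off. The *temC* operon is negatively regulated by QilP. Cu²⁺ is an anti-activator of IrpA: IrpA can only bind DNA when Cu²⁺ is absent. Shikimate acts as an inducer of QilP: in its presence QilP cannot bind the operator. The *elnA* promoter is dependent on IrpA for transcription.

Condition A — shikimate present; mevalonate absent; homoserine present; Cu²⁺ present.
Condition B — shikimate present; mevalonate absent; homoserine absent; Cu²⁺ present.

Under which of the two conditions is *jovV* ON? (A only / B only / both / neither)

neither

Condition A:
Shikimate is present, so QilP is inactive.
With no repressor bound, *temC* is transcribed.
So TemC is produced and active.
Mevalonate is absent, so YilT is inactive.
No repressor is bound and TemC is active, so *quvX* is transcribed.
So QuvX is produced and active.
Homoserine is present, so KosP is inactive.
Cu²⁺ is present, so IrpA is inactive.
Required activator IrpA is absent, so *elnA* is not transcribed.
So ElnA is not produced.
With repressor QuvX bound, *jovV* is not transcribed.
→ *jovV* is OFF in A.
Condition B:
Shikimate is present, so QilP is inactive.
With no repressor bound, *temC* is transcribed.
So TemC is produced and active.
Mevalonate is absent, so YilT is inactive.
No repressor is bound and TemC is active, so *quvX* is transcribed.
So QuvX is produced and active.
Homoserine is absent, so KosP is active.
Cu²⁺ is present, so IrpA is inactive.
Required activator IrpA is absent, so *elnA* is not transcribed.
So ElnA is not produced.
With repressor QuvX bound, *jovV* is not transcribed.
→ *jovV* is OFF in B.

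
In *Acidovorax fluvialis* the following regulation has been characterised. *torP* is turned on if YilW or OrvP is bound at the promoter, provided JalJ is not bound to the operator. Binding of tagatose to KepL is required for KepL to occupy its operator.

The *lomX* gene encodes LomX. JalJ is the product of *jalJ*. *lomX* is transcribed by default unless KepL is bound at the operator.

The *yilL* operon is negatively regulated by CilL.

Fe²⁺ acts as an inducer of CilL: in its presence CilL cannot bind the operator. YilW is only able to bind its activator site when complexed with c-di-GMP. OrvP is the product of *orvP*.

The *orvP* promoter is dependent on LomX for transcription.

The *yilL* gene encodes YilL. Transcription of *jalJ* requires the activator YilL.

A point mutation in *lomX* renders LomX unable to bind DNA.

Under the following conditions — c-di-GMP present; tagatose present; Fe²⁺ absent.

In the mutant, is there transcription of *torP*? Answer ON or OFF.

c-di-GMP is present, so YilW is active.
LomX is non-functional in this strain, so it has no effect.
Required activator LomX is absent, so *orvP* is not transcribed.
So OrvP is not produced.
Fe²⁺ is absent, so CilL is active.
With repressor CilL bound, *yilL* is not transcribed.
So YilL is not produced.
Required activator YilL is absent, so *jalJ* is not transcribed.
So JalJ is not produced.
Activator YilW is present, so *torP* is transcribed.

ON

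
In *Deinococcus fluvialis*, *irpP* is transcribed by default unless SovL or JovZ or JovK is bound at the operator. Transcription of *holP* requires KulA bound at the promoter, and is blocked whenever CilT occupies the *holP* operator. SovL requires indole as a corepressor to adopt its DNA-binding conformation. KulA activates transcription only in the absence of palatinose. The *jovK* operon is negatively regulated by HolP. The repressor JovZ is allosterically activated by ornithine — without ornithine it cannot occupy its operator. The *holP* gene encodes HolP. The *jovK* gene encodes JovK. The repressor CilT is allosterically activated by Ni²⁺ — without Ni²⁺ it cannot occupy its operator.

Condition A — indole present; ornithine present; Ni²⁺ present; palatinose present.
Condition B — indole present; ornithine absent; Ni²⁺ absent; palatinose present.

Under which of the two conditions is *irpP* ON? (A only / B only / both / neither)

neither

Condition A:
Indole is present, so SovL is active.
Ornithine is present, so JovZ is active.
Ni²⁺ is present, so CilT is active.
Palatinose is present, so KulA is inactive.
With repressor CilT bound, *holP* is not transcribed.
So HolP is not produced.
With no repressor bound, *jovK* is transcribed.
So JovK is produced and active.
With repressor SovL bound, *irpP* is not transcribed.
→ *irpP* is OFF in A.
Condition B:
Indole is present, so SovL is active.
Ornithine is absent, so JovZ is inactive.
Ni²⁺ is absent, so CilT is inactive.
Palatinose is present, so KulA is inactive.
Required activator KulA is absent, so *holP* is not transcribed.
So HolP is not produced.
With no repressor bound, *jovK* is transcribed.
So JovK is produced and active.
With repressor SovL bound, *irpP* is not transcribed.
→ *irpP* is OFF in B.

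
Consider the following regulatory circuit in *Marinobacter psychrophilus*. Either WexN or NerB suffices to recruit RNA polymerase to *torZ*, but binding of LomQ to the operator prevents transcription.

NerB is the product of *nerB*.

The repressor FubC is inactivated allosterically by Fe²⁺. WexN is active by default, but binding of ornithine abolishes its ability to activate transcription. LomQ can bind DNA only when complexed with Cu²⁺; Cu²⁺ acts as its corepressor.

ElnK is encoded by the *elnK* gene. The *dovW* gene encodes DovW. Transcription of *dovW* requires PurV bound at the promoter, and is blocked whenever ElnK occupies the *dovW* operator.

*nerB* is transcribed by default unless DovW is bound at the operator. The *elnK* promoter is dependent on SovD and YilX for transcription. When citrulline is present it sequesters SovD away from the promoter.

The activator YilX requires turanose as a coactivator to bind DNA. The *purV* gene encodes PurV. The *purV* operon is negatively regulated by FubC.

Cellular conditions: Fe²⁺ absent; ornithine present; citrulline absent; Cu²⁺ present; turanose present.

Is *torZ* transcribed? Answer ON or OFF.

Cu²⁺ is present, so LomQ is active.
Ornithine is present, so WexN is inactive.
Citrulline is absent, so SovD is active.
Turanose is present, so YilX is active.
No repressor is bound and SovD and YilX are active, so *elnK* is transcribed.
So ElnK is produced and active.
Fe²⁺ is absent, so FubC is active.
With repressor FubC bound, *purV* is not transcribed.
So PurV is not produced.
With repressor ElnK bound, *dovW* is not transcribed.
So DovW is not produced.
With no repressor bound, *nerB* is transcribed.
So NerB is produced and active.
With repressor LomQ bound, *torZ* is not transcribed.

OFF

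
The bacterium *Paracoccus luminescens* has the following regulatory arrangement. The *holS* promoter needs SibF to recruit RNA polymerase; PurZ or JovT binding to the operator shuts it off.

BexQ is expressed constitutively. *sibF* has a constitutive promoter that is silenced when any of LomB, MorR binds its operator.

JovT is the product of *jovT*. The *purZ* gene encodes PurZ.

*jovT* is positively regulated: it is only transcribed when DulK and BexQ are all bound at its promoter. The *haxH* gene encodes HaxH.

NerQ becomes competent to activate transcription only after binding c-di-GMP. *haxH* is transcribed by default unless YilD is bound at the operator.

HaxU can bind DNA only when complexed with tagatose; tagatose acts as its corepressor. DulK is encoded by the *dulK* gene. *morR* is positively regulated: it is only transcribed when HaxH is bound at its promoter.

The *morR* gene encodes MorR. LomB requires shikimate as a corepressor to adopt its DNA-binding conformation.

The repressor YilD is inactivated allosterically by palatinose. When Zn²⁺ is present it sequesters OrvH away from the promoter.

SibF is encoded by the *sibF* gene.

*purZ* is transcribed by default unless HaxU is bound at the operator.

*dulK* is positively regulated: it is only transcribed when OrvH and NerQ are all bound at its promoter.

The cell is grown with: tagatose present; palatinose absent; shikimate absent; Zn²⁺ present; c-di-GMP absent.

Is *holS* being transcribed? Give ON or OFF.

Tagatose is present, so HaxU is active.
With repressor HaxU bound, *purZ* is not transcribed.
So PurZ is not produced.
Shikimate is absent, so LomB is inactive.
Palatinose is absent, so YilD is active.
With repressor YilD bound, *haxH* is not transcribed.
So HaxH is not produced.
Required activator HaxH is absent, so *morR* is not transcribed.
So MorR is not produced.
With no repressor bound, *sibF* is transcribed.
So SibF is produced and active.
Zn²⁺ is present, so OrvH is inactive.
c-di-GMP is absent, so NerQ is inactive.
Required activator OrvH is absent, so *dulK* is not transcribed.
So DulK is not produced.
BexQ is produced constitutively and is active.
Required activator DulK is absent, so *jovT* is not transcribed.
So JovT is not produced.
No repressor is bound and SibF is active, so *holS* is transcribed.

ON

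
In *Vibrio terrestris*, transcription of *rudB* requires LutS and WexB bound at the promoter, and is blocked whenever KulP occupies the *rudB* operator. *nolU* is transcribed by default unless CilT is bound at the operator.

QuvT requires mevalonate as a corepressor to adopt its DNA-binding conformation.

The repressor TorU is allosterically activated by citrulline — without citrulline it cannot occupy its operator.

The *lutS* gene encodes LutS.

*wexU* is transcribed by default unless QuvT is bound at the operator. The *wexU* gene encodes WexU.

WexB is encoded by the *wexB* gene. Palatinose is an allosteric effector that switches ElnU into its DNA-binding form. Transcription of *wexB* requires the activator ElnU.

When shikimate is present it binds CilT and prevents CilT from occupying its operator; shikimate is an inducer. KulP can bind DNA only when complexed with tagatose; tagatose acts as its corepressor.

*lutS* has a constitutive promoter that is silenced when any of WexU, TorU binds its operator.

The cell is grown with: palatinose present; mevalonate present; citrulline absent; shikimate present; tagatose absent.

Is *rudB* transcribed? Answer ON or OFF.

Mevalonate is present, so QuvT is active.
With repressor QuvT bound, *wexU* is not transcribed.
So WexU is not produced.
Citrulline is absent, so TorU is inactive.
With no repressor bound, *lutS* is transcribed.
So LutS is produced and active.
Palatinose is present, so ElnU is active.
No repressor is bound and ElnU is active, so *wexB* is transcribed.
So WexB is produced and active.
Tagatose is absent, so KulP is inactive.
No repressor is bound and LutS and WexB are active, so *rudB* is transcribed.

ON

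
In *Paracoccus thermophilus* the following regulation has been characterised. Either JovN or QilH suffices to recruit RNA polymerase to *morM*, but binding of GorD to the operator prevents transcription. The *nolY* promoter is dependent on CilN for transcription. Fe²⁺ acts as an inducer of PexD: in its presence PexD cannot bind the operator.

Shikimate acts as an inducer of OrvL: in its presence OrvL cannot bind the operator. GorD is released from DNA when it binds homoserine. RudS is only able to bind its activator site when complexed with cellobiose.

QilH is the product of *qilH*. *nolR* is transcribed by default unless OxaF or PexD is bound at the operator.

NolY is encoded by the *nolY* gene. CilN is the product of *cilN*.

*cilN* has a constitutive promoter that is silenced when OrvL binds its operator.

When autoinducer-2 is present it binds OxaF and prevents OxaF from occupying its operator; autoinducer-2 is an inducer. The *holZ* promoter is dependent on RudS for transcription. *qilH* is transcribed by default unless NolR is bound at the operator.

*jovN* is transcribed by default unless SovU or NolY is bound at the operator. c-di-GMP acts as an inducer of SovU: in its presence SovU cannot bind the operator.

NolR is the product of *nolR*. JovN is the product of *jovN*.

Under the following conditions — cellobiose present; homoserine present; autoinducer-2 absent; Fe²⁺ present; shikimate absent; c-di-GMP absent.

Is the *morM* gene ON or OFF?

ON

c-di-GMP is absent, so SovU is active.
Shikimate is absent, so OrvL is active.
With repressor OrvL bound, *cilN* is not transcribed.
So CilN is not produced.
Required activator CilN is absent, so *nolY* is not transcribed.
So NolY is not produced.
With repressor SovU bound, *jovN* is not transcribed.
So JovN is not produced.
Autoinducer-2 is absent, so OxaF is active.
Fe²⁺ is present, so PexD is inactive.
With repressor OxaF bound, *nolR* is not transcribed.
So NolR is not produced.
With no repressor bound, *qilH* is transcribed.
So QilH is produced and active.
Homoserine is present, so GorD is inactive.
Activator QilH is present, so *morM* is transcribed.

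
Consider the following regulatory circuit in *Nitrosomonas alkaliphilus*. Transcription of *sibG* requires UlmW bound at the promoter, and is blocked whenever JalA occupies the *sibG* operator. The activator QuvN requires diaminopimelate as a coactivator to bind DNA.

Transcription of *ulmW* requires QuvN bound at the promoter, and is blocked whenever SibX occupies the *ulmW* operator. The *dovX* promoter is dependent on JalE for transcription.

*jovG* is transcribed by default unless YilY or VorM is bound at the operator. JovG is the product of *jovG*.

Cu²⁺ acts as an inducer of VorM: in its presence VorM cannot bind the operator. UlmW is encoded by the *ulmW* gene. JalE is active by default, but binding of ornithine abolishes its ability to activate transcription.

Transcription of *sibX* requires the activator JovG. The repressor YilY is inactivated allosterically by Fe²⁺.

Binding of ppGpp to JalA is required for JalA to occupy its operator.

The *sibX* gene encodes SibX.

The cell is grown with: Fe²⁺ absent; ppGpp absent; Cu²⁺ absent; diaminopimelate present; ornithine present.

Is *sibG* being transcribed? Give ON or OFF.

ON

Fe²⁺ is absent, so YilY is active.
Cu²⁺ is absent, so VorM is active.
With repressor YilY bound, *jovG* is not transcribed.
So JovG is not produced.
Required activator JovG is absent, so *sibX* is not transcribed.
So SibX is not produced.
Diaminopimelate is present, so QuvN is active.
No repressor is bound and QuvN is active, so *ulmW* is transcribed.
So UlmW is produced and active.
ppGpp is absent, so JalA is inactive.
No repressor is bound and UlmW is active, so *sibG* is transcribed.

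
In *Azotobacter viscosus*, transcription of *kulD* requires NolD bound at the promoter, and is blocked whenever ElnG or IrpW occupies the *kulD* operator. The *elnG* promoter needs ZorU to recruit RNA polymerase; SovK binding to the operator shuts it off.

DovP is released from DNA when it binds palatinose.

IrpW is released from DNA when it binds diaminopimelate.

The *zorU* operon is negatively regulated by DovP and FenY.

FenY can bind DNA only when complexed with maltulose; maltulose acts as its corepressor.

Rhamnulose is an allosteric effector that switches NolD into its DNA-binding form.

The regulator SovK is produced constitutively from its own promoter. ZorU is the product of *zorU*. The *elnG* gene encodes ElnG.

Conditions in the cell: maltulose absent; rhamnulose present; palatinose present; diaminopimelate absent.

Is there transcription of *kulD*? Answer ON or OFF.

OFF

Rhamnulose is present, so NolD is active.
Palatinose is present, so DovP is inactive.
Maltulose is absent, so FenY is inactive.
With no repressor bound, *zorU* is transcribed.
So ZorU is produced and active.
SovK is produced constitutively and is active.
With repressor SovK bound, *elnG* is not transcribed.
So ElnG is not produced.
Diaminopimelate is absent, so IrpW is active.
With repressor IrpW bound, *kulD* is not transcribed.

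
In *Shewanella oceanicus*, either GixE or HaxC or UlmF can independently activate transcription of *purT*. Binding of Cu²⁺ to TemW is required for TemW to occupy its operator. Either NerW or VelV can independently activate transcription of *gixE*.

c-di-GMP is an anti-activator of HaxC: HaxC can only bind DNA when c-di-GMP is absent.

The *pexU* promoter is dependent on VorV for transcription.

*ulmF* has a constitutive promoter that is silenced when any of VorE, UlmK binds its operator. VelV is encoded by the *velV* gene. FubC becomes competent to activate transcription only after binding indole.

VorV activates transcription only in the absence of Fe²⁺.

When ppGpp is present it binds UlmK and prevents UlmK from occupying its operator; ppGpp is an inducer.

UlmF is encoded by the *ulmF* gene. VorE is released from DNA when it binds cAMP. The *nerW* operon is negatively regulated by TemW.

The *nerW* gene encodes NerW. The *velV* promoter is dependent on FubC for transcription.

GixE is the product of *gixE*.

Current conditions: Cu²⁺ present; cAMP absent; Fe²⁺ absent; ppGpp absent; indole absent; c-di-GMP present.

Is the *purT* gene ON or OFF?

OFF

Cu²⁺ is present, so TemW is active.
With repressor TemW bound, *nerW* is not transcribed.
So NerW is not produced.
Indole is absent, so FubC is inactive.
Required activator FubC is absent, so *velV* is not transcribed.
So VelV is not produced.
No activator is available at the *gixE* promoter, so *gixE* is not transcribed.
So GixE is not produced.
c-di-GMP is present, so HaxC is inactive.
cAMP is absent, so VorE is active.
ppGpp is absent, so UlmK is active.
With repressor VorE bound, *ulmF* is not transcribed.
So UlmF is not produced.
No activator is available at the *purT* promoter, so *purT* is not transcribed.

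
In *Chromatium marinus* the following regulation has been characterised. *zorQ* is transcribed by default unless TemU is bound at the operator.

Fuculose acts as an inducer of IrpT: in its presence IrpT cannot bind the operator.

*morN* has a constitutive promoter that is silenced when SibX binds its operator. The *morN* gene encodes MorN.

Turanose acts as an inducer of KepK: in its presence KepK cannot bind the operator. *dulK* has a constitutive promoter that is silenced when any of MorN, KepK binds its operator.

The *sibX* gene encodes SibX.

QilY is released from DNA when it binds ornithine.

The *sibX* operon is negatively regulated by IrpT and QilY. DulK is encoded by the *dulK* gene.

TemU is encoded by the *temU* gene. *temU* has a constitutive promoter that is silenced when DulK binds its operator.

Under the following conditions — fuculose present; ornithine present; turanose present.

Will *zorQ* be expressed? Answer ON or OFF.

Fuculose is present, so IrpT is inactive.
Ornithine is present, so QilY is inactive.
With no repressor bound, *sibX* is transcribed.
So SibX is produced and active.
With repressor SibX bound, *morN* is not transcribed.
So MorN is not produced.
Turanose is present, so KepK is inactive.
With no repressor bound, *dulK* is transcribed.
So DulK is produced and active.
With repressor DulK bound, *temU* is not transcribed.
So TemU is not produced.
With no repressor bound, *zorQ* is transcribed.

ON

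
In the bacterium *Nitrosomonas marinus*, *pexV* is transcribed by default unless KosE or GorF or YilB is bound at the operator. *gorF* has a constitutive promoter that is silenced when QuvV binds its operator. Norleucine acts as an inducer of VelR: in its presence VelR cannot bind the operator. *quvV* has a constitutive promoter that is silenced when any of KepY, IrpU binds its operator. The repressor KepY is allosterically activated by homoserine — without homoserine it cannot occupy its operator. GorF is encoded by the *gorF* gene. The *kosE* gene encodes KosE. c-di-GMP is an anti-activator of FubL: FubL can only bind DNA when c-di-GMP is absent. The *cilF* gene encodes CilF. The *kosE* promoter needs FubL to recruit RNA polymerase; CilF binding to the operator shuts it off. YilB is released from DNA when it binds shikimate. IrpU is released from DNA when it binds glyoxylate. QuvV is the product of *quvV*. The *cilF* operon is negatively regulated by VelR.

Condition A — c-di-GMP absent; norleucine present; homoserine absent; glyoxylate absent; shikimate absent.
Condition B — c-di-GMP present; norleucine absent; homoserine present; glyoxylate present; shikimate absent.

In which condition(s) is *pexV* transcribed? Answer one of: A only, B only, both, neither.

neither

Condition A:
c-di-GMP is absent, so FubL is active.
Norleucine is present, so VelR is inactive.
With no repressor bound, *cilF* is transcribed.
So CilF is produced and active.
With repressor CilF bound, *kosE* is not transcribed.
So KosE is not produced.
Homoserine is absent, so KepY is inactive.
Glyoxylate is absent, so IrpU is active.
With repressor IrpU bound, *quvV* is not transcribed.
So QuvV is not produced.
With no repressor bound, *gorF* is transcribed.
So GorF is produced and active.
Shikimate is absent, so YilB is active.
With repressor GorF bound, *pexV* is not transcribed.
→ *pexV* is OFF in A.
Condition B:
c-di-GMP is present, so FubL is inactive.
Norleucine is absent, so VelR is active.
With repressor VelR bound, *cilF* is not transcribed.
So CilF is not produced.
Required activator FubL is absent, so *kosE* is not transcribed.
So KosE is not produced.
Homoserine is present, so KepY is active.
Glyoxylate is present, so IrpU is inactive.
With repressor KepY bound, *quvV* is not transcribed.
So QuvV is not produced.
With no repressor bound, *gorF* is transcribed.
So GorF is produced and active.
Shikimate is absent, so YilB is active.
With repressor GorF bound, *pexV* is not transcribed.
→ *pexV* is OFF in B.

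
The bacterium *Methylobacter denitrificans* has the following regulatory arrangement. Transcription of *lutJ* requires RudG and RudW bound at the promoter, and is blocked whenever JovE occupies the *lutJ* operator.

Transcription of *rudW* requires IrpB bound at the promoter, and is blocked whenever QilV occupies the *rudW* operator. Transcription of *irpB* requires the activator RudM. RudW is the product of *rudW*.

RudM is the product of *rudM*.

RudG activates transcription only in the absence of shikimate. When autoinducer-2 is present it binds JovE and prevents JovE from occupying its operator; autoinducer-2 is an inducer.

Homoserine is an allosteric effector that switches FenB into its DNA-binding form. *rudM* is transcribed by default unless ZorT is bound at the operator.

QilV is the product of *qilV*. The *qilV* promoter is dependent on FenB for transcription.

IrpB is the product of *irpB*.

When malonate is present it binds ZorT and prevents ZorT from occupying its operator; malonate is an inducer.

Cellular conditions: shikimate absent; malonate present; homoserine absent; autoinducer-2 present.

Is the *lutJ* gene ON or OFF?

Autoinducer-2 is present, so JovE is inactive.
Shikimate is absent, so RudG is active.
Homoserine is absent, so FenB is inactive.
Required activator FenB is absent, so *qilV* is not transcribed.
So QilV is not produced.
Malonate is present, so ZorT is inactive.
With no repressor bound, *rudM* is transcribed.
So RudM is produced and active.
No repressor is bound and RudM is active, so *irpB* is transcribed.
So IrpB is produced and active.
No repressor is bound and IrpB is active, so *rudW* is transcribed.
So RudW is produced and active.
No repressor is bound and RudG and RudW are active, so *lutJ* is transcribed.

ON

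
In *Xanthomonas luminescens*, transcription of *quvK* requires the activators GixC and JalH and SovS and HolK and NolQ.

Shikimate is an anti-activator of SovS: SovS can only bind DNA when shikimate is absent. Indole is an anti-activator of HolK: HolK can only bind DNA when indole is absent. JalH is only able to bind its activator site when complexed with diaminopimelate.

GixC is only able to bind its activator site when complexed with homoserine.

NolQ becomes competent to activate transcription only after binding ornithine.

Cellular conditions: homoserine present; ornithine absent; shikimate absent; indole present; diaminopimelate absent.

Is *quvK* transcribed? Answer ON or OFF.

OFF

Homoserine is present, so GixC is active.
Diaminopimelate is absent, so JalH is inactive.
Shikimate is absent, so SovS is active.
Indole is present, so HolK is inactive.
Ornithine is absent, so NolQ is inactive.
Required activator JalH is absent, so *quvK* is not transcribed.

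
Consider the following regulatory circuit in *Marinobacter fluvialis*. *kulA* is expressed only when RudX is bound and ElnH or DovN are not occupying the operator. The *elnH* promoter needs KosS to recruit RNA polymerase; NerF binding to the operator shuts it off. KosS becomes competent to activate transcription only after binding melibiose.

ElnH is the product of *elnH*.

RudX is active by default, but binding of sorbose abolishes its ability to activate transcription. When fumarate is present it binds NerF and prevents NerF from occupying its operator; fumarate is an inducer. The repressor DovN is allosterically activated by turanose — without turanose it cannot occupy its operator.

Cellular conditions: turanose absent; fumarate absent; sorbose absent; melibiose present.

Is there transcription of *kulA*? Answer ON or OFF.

ON

Sorbose is absent, so RudX is active.
Melibiose is present, so KosS is active.
Fumarate is absent, so NerF is active.
With repressor NerF bound, *elnH* is not transcribed.
So ElnH is not produced.
Turanose is absent, so DovN is inactive.
No repressor is bound and RudX is active, so *kulA* is transcribed.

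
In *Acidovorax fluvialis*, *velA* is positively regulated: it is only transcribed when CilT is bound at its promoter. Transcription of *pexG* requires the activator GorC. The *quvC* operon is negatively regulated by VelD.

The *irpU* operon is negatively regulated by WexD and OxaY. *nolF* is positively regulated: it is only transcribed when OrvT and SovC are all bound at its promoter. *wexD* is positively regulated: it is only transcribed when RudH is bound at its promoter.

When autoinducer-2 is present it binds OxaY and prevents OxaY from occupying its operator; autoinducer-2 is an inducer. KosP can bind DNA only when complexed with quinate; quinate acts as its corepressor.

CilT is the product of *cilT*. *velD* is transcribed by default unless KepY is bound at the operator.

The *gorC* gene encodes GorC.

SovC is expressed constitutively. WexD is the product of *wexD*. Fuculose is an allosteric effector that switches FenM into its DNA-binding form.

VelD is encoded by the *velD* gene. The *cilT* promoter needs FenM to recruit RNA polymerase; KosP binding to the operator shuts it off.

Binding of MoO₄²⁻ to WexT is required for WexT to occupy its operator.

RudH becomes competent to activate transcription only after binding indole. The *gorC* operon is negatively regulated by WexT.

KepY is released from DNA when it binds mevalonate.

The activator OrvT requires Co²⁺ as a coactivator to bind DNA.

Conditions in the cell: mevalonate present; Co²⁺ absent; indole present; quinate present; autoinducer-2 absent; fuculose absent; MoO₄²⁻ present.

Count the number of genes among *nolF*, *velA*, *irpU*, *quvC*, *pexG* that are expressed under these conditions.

0

Co²⁺ is absent, so OrvT is inactive.
SovC is produced constitutively and is active.
Required activator OrvT is absent, so *nolF* is not transcribed.
→ *nolF* is OFF.
Fuculose is absent, so FenM is inactive.
Quinate is present, so KosP is active.
With repressor KosP bound, *cilT* is not transcribed.
So CilT is not produced.
Required activator CilT is absent, so *velA* is not transcribed.
→ *velA* is OFF.
Indole is present, so RudH is active.
No repressor is bound and RudH is active, so *wexD* is transcribed.
So WexD is produced and active.
Autoinducer-2 is absent, so OxaY is active.
With repressor WexD bound, *irpU* is not transcribed.
→ *irpU* is OFF.
Mevalonate is present, so KepY is inactive.
With no repressor bound, *velD* is transcribed.
So VelD is produced and active.
With repressor VelD bound, *quvC* is not transcribed.
→ *quvC* is OFF.
MoO₄²⁻ is present, so WexT is active.
With repressor WexT bound, *gorC* is not transcribed.
So GorC is not produced.
Required activator GorC is absent, so *pexG* is not transcribed.
→ *pexG* is OFF.
0 of the 5 genes are transcribed.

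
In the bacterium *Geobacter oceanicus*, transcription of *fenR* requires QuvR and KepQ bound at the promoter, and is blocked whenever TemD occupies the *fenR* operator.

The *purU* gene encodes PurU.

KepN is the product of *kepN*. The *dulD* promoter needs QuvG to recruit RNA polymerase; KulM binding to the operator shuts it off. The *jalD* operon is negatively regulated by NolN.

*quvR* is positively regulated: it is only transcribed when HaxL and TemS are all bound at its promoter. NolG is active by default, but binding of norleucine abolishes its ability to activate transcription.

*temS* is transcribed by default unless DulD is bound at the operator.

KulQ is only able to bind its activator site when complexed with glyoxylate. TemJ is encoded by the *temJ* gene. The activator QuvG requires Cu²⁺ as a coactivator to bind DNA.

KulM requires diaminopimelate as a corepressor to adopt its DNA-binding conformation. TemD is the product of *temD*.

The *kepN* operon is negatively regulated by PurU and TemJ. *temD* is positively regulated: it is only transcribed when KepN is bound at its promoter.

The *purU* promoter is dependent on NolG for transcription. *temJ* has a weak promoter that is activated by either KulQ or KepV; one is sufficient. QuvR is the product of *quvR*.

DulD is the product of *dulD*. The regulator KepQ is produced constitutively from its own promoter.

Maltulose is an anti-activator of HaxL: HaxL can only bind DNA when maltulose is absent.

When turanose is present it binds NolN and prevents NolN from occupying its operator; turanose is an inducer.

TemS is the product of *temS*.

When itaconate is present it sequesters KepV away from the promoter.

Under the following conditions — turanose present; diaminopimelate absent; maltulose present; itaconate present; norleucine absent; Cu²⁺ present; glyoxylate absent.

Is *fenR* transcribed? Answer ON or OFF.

OFF

Norleucine is absent, so NolG is active.
No repressor is bound and NolG is active, so *purU* is transcribed.
So PurU is produced and active.
Glyoxylate is absent, so KulQ is inactive.
Itaconate is present, so KepV is inactive.
No activator is available at the *temJ* promoter, so *temJ* is not transcribed.
So TemJ is not produced.
With repressor PurU bound, *kepN* is not transcribed.
So KepN is not produced.
Required activator KepN is absent, so *temD* is not transcribed.
So TemD is not produced.
Maltulose is present, so HaxL is inactive.
Cu²⁺ is present, so QuvG is active.
Diaminopimelate is absent, so KulM is inactive.
No repressor is bound and QuvG is active, so *dulD* is transcribed.
So DulD is produced and active.
With repressor DulD bound, *temS* is not transcribed.
So TemS is not produced.
Required activator HaxL is absent, so *quvR* is not transcribed.
So QuvR is not produced.
KepQ is produced constitutively and is active.
Required activator QuvR is absent, so *fenR* is not transcribed.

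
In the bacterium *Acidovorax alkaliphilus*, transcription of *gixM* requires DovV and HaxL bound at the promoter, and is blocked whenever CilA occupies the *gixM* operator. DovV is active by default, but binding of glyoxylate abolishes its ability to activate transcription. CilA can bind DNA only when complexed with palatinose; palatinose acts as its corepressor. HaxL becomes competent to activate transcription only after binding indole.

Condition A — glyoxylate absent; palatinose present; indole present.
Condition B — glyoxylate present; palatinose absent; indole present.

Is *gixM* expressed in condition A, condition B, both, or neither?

Condition A:
Glyoxylate is absent, so DovV is active.
Palatinose is present, so CilA is active.
Indole is present, so HaxL is active.
With repressor CilA bound, *gixM* is not transcribed.
→ *gixM* is OFF in A.
Condition B:
Glyoxylate is present, so DovV is inactive.
Palatinose is absent, so CilA is inactive.
Indole is present, so HaxL is active.
Required activator DovV is absent, so *gixM* is not transcribed.
→ *gixM* is OFF in B.

neither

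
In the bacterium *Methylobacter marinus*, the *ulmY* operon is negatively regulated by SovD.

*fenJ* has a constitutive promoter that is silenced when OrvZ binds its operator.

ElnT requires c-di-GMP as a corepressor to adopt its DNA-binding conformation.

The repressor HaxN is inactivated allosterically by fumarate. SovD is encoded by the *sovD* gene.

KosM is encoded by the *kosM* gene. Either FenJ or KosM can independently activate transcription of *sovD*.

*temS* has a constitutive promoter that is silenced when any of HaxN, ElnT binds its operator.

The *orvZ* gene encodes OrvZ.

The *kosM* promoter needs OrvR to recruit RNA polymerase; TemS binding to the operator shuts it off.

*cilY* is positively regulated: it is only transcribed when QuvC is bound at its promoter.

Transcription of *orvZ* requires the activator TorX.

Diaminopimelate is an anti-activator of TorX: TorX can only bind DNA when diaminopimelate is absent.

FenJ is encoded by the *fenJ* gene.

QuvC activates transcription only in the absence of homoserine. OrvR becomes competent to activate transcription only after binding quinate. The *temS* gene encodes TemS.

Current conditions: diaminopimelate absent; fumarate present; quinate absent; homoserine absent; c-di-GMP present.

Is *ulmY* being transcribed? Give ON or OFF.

ON

Diaminopimelate is absent, so TorX is active.
No repressor is bound and TorX is active, so *orvZ* is transcribed.
So OrvZ is produced and active.
With repressor OrvZ bound, *fenJ* is not transcribed.
So FenJ is not produced.
Quinate is absent, so OrvR is inactive.
Fumarate is present, so HaxN is inactive.
c-di-GMP is present, so ElnT is active.
With repressor ElnT bound, *temS* is not transcribed.
So TemS is not produced.
Required activator OrvR is absent, so *kosM* is not transcribed.
So KosM is not produced.
No activator is available at the *sovD* promoter, so *sovD* is not transcribed.
So SovD is not produced.
With no repressor bound, *ulmY* is transcribed.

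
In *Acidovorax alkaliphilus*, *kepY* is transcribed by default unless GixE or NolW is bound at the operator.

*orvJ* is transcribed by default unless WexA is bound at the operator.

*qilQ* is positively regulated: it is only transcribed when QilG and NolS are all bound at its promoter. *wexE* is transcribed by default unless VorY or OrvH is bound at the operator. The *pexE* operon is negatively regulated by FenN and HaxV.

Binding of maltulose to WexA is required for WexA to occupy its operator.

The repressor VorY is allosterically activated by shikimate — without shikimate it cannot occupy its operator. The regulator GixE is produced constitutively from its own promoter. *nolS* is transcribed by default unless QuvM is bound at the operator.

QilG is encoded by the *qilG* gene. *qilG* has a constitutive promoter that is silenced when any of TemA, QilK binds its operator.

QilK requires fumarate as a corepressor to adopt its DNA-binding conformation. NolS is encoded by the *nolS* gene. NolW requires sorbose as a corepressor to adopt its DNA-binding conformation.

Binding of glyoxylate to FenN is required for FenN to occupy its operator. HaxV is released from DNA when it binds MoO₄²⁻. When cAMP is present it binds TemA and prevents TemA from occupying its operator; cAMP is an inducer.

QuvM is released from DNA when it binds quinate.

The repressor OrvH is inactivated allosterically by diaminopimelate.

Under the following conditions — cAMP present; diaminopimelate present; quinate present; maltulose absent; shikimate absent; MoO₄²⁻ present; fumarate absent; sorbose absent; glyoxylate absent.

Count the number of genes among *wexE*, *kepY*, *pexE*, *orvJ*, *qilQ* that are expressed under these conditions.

Shikimate is absent, so VorY is inactive.
Diaminopimelate is present, so OrvH is inactive.
With no repressor bound, *wexE* is transcribed.
→ *wexE* is ON.
GixE is produced constitutively and is active.
Sorbose is absent, so NolW is inactive.
With repressor GixE bound, *kepY* is not transcribed.
→ *kepY* is OFF.
Glyoxylate is absent, so FenN is inactive.
MoO₄²⁻ is present, so HaxV is inactive.
With no repressor bound, *pexE* is transcribed.
→ *pexE* is ON.
Maltulose is absent, so WexA is inactive.
With no repressor bound, *orvJ* is transcribed.
→ *orvJ* is ON.
cAMP is present, so TemA is inactive.
Fumarate is absent, so QilK is inactive.
With no repressor bound, *qilG* is transcribed.
So QilG is produced and active.
Quinate is present, so QuvM is inactive.
With no repressor bound, *nolS* is transcribed.
So NolS is produced and active.
No repressor is bound and QilG and NolS are active, so *qilQ* is transcribed.
→ *qilQ* is ON.
4 of the 5 genes are transcribed.

4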